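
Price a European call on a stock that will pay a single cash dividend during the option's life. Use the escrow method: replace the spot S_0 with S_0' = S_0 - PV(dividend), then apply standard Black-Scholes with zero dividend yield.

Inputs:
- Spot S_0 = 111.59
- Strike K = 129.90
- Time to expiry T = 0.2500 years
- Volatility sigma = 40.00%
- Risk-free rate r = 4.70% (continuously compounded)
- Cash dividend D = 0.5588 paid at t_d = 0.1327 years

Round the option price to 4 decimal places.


Answer: Price = 3.2555

Derivation:
PV(D) = D * exp(-r * t_d) = 0.5588 * 0.99378251 = 0.55532567
S_0' = S_0 - PV(D) = 111.5900 - 0.55532567 = 111.03467433
d1 = (ln(S_0'/K) + (r + sigma^2/2)*T) / (sigma*sqrt(T)) = -0.62586195
d2 = d1 - sigma*sqrt(T) = -0.82586195
exp(-rT) = 0.98831876
N(d1) = 0.26570275; N(d2) = 0.20444120
C = S_0' * N(d1) - K * exp(-rT) * N(d2) = 111.03467433 * 0.26570275 - 129.9000 * 0.98831876 * 0.20444120 = 3.2555


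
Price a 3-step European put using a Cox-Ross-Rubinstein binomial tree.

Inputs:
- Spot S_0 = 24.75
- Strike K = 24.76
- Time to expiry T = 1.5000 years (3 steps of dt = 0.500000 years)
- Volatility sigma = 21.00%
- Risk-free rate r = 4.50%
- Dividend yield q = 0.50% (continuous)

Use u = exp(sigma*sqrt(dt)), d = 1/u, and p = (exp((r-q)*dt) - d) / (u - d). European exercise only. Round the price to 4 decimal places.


Answer: Price = V(0,0) = 1.9831

Derivation:
dt = T/N = 0.500000
u = exp(sigma*sqrt(dt)) = 1.160084; d = 1/u = 0.862007
p = (exp((r-q)*dt) - d) / (u - d) = 0.530717
Discount per step: exp(-r*dt) = 0.977751
Stock lattice S(k, i) with i counting down-moves:
  k=0: S(0,0) = 24.7500
  k=1: S(1,0) = 28.7121; S(1,1) = 21.3347
  k=2: S(2,0) = 33.3084; S(2,1) = 24.7500; S(2,2) = 18.3906
  k=3: S(3,0) = 38.6406; S(3,1) = 28.7121; S(3,2) = 21.3347; S(3,3) = 15.8528
Terminal payoffs V(N, i) = max(K - S_T, 0):
  V(3,0) = 0.000000; V(3,1) = 0.000000; V(3,2) = 3.425338; V(3,3) = 8.907167
Backward induction: V(k, i) = exp(-r*dt) * [p * V(k+1, i) + (1-p) * V(k+1, i+1)].
  V(2,0) = exp(-r*dt) * [p*0.000000 + (1-p)*0.000000] = 0.000000
  V(2,1) = exp(-r*dt) * [p*0.000000 + (1-p)*3.425338] = 1.571689
  V(2,2) = exp(-r*dt) * [p*3.425338 + (1-p)*8.907167] = 5.864422
  V(1,0) = exp(-r*dt) * [p*0.000000 + (1-p)*1.571689] = 0.721157
  V(1,1) = exp(-r*dt) * [p*1.571689 + (1-p)*5.864422] = 3.506407
  V(0,0) = exp(-r*dt) * [p*0.721157 + (1-p)*3.506407] = 1.983102


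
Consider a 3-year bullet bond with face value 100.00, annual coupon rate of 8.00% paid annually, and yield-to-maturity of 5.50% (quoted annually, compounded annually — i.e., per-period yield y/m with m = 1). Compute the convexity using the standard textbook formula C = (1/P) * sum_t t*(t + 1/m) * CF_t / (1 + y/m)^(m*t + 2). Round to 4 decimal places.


Answer: Convexity = 9.7802

Derivation:
Coupon per period c = face * coupon_rate / m = 8.000000
Periods per year m = 1; per-period yield y/m = 0.055000
Number of cashflows N = 3
Cashflows (t years, CF_t, discount factor 1/(1+y/m)^(m*t), PV):
  t = 1.0000: CF_t = 8.000000, DF = 0.947867, PV = 7.582938
  t = 2.0000: CF_t = 8.000000, DF = 0.898452, PV = 7.187619
  t = 3.0000: CF_t = 108.000000, DF = 0.851614, PV = 91.974276
Price P = sum_t PV_t = 106.744833
Convexity numerator sum_t t*(t + 1/m) * CF_t / (1+y/m)^(m*t + 2):
  t = 1.0000: term = 13.625819
  t = 2.0000: term = 38.746404
  t = 3.0000: term = 991.614123
Convexity = (1/P) * sum = 1043.986345 / 106.744833 = 9.780205


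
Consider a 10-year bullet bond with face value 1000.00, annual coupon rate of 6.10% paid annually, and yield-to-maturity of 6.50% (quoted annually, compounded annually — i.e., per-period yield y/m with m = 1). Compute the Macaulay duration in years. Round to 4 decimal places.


Coupon per period c = face * coupon_rate / m = 61.000000
Periods per year m = 1; per-period yield y/m = 0.065000
Number of cashflows N = 10
Cashflows (t years, CF_t, discount factor 1/(1+y/m)^(m*t), PV):
  t = 1.0000: CF_t = 61.000000, DF = 0.938967, PV = 57.276995
  t = 2.0000: CF_t = 61.000000, DF = 0.881659, PV = 53.781216
  t = 3.0000: CF_t = 61.000000, DF = 0.827849, PV = 50.498795
  t = 4.0000: CF_t = 61.000000, DF = 0.777323, PV = 47.416709
  t = 5.0000: CF_t = 61.000000, DF = 0.729881, PV = 44.522731
  t = 6.0000: CF_t = 61.000000, DF = 0.685334, PV = 41.805381
  t = 7.0000: CF_t = 61.000000, DF = 0.643506, PV = 39.253879
  t = 8.0000: CF_t = 61.000000, DF = 0.604231, PV = 36.858102
  t = 9.0000: CF_t = 61.000000, DF = 0.567353, PV = 34.608547
  t = 10.0000: CF_t = 1061.000000, DF = 0.532726, PV = 565.222324
Price P = sum_t PV_t = 971.244679
Macaulay numerator sum_t t * PV_t:
  t * PV_t at t = 1.0000: 57.276995
  t * PV_t at t = 2.0000: 107.562432
  t * PV_t at t = 3.0000: 151.496384
  t * PV_t at t = 4.0000: 189.666834
  t * PV_t at t = 5.0000: 222.613655
  t * PV_t at t = 6.0000: 250.832287
  t * PV_t at t = 7.0000: 274.777154
  t * PV_t at t = 8.0000: 294.864820
  t * PV_t at t = 9.0000: 311.476922
  t * PV_t at t = 10.0000: 5652.223237
Macaulay duration D = (sum_t t * PV_t) / P = 7512.790721 / 971.244679 = 7.735219

Answer: Macaulay duration = 7.7352 years


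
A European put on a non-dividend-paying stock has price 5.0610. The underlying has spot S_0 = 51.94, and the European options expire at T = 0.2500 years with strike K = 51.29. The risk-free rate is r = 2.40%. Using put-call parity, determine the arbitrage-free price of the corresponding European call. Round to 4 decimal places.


Put-call parity: C - P = S_0 * exp(-qT) - K * exp(-rT).
S_0 * exp(-qT) = 51.9400 * 1.00000000 = 51.94000000
K * exp(-rT) = 51.2900 * 0.99401796 = 50.98318138
C = P + S*exp(-qT) - K*exp(-rT)
C = 5.0610 + 51.94000000 - 50.98318138 = 6.0178

Answer: Call price = 6.0178


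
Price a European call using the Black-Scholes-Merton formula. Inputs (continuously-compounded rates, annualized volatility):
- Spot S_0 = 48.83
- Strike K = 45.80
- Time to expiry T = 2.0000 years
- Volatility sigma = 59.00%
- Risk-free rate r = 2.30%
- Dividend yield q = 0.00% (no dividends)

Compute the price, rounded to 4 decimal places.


d1 = (ln(S/K) + (r - q + 0.5*sigma^2) * T) / (sigma * sqrt(T)) = 0.54909932
d2 = d1 - sigma * sqrt(T) = -0.28528668
exp(-rT) = 0.95504196; exp(-qT) = 1.00000000
C = S_0 * exp(-qT) * N(d1) - K * exp(-rT) * N(d2)
N(d1) = 0.70853135; N(d2) = 0.38771226
C = 48.8300 * 1.00000000 * 0.70853135 - 45.8000 * 0.95504196 * 0.38771226 = 17.6387

Answer: Price = 17.6387


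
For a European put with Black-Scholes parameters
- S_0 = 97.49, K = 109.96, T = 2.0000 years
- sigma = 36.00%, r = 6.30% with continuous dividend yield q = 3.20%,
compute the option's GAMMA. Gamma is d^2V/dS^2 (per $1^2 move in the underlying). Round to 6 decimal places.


d1 = 0.1399151114; d2 = -0.3692017710
phi(d1) = 0.3950564344; exp(-qT) = 0.9380049995; exp(-rT) = 0.8816148468
Gamma = exp(-qT) * phi(d1) / (S * sigma * sqrt(T)) = 0.9380049995 * 0.3950564344 / (97.4900 * 0.3600 * 1.4142135624) = 0.007466

Answer: Gamma = 0.007466


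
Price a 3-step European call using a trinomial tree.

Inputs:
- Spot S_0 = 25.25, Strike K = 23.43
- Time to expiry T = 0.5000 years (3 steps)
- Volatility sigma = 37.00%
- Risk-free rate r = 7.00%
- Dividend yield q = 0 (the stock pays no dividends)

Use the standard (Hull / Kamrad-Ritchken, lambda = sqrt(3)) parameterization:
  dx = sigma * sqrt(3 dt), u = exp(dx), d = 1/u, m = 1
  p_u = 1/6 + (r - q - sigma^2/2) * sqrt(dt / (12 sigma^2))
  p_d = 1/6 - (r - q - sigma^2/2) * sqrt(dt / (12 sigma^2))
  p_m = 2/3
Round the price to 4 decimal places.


Answer: Price = V(0,0) = 4.0378

Derivation:
dt = T/N = 0.166667; dx = sigma*sqrt(3*dt) = 0.261630
u = exp(dx) = 1.299045; d = 1/u = 0.769796
p_u = 0.167160, p_m = 0.666667, p_d = 0.166173
Discount per step: exp(-r*dt) = 0.988401
Stock lattice S(k, j) with j the centered position index:
  k=0: S(0,+0) = 25.2500
  k=1: S(1,-1) = 19.4374; S(1,+0) = 25.2500; S(1,+1) = 32.8009
  k=2: S(2,-2) = 14.9628; S(2,-1) = 19.4374; S(2,+0) = 25.2500; S(2,+1) = 32.8009; S(2,+2) = 42.6098
  k=3: S(3,-3) = 11.5183; S(3,-2) = 14.9628; S(3,-1) = 19.4374; S(3,+0) = 25.2500; S(3,+1) = 32.8009; S(3,+2) = 42.6098; S(3,+3) = 55.3521
Terminal payoffs V(N, j) = max(S_T - K, 0):
  V(3,-3) = 0.000000; V(3,-2) = 0.000000; V(3,-1) = 0.000000; V(3,+0) = 1.820000; V(3,+1) = 9.370891; V(3,+2) = 19.179838; V(3,+3) = 31.922105
Backward induction: V(k, j) = exp(-r*dt) * [p_u * V(k+1, j+1) + p_m * V(k+1, j) + p_d * V(k+1, j-1)]
  V(2,-2) = exp(-r*dt) * [p_u*0.000000 + p_m*0.000000 + p_d*0.000000] = 0.000000
  V(2,-1) = exp(-r*dt) * [p_u*1.820000 + p_m*0.000000 + p_d*0.000000] = 0.300703
  V(2,+0) = exp(-r*dt) * [p_u*9.370891 + p_m*1.820000 + p_d*0.000000] = 2.747533
  V(2,+1) = exp(-r*dt) * [p_u*19.179838 + p_m*9.370891 + p_d*1.820000] = 9.642648
  V(2,+2) = exp(-r*dt) * [p_u*31.922105 + p_m*19.179838 + p_d*9.370891] = 19.451594
  V(1,-1) = exp(-r*dt) * [p_u*2.747533 + p_m*0.300703 + p_d*0.000000] = 0.652095
  V(1,+0) = exp(-r*dt) * [p_u*9.642648 + p_m*2.747533 + p_d*0.300703] = 3.453005
  V(1,+1) = exp(-r*dt) * [p_u*19.451594 + p_m*9.642648 + p_d*2.747533] = 10.018961
  V(0,+0) = exp(-r*dt) * [p_u*10.018961 + p_m*3.453005 + p_d*0.652095] = 4.037754


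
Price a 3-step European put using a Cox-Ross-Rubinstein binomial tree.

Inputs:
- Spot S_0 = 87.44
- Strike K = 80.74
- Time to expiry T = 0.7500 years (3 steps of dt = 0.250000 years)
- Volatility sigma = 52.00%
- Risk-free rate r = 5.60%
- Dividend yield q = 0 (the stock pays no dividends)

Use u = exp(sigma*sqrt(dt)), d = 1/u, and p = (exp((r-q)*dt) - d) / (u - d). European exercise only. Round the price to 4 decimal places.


Answer: Price = V(0,0) = 11.1870

Derivation:
dt = T/N = 0.250000
u = exp(sigma*sqrt(dt)) = 1.296930; d = 1/u = 0.771052
p = (exp((r-q)*dt) - d) / (u - d) = 0.462173
Discount per step: exp(-r*dt) = 0.986098
Stock lattice S(k, i) with i counting down-moves:
  k=0: S(0,0) = 87.4400
  k=1: S(1,0) = 113.4036; S(1,1) = 67.4208
  k=2: S(2,0) = 147.0765; S(2,1) = 87.4400; S(2,2) = 51.9849
  k=3: S(3,0) = 190.7479; S(3,1) = 113.4036; S(3,2) = 67.4208; S(3,3) = 40.0830
Terminal payoffs V(N, i) = max(K - S_T, 0):
  V(3,0) = 0.000000; V(3,1) = 0.000000; V(3,2) = 13.319249; V(3,3) = 40.656978
Backward induction: V(k, i) = exp(-r*dt) * [p * V(k+1, i) + (1-p) * V(k+1, i+1)].
  V(2,0) = exp(-r*dt) * [p*0.000000 + (1-p)*0.000000] = 0.000000
  V(2,1) = exp(-r*dt) * [p*0.000000 + (1-p)*13.319249] = 7.063862
  V(2,2) = exp(-r*dt) * [p*13.319249 + (1-p)*40.656978] = 27.632639
  V(1,0) = exp(-r*dt) * [p*0.000000 + (1-p)*7.063862] = 3.746318
  V(1,1) = exp(-r*dt) * [p*7.063862 + (1-p)*27.632639] = 17.874304
  V(0,0) = exp(-r*dt) * [p*3.746318 + (1-p)*17.874304] = 11.187010


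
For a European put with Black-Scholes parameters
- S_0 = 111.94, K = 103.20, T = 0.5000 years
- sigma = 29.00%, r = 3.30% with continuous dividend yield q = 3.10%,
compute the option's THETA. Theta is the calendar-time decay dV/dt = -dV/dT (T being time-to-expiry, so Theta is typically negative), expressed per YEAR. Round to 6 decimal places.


Answer: Theta = -7.709929

Derivation:
d1 = 0.5038460618; d2 = 0.2987850952
phi(d1) = 0.3513863459; exp(-qT) = 0.9846195068; exp(-rT) = 0.9836353794
Theta = -S*exp(-qT)*phi(d1)*sigma/(2*sqrt(T)) + r*K*exp(-rT)*N(-d2) - q*S*exp(-qT)*N(-d1)
N(-d1) = 0.3071847782; N(-d2) = 0.3825520120; sqrt(T) = 0.7071067812
Term 1 = -111.9400 * 0.9846195068 * 0.3513863459 * 0.2900 / (2 * 0.7071067812) = -7.9418488988
Term 2 = 0.0330 * 103.2000 * 0.9836353794 * 0.3825520120 = 1.2814989913
Term 3 = -0.0310 * 111.9400 * 0.9846195068 * 0.3071847782 = -1.0495789775
Theta = -7.9418488988 + (1.2814989913) + (-1.0495789775) = -7.709929


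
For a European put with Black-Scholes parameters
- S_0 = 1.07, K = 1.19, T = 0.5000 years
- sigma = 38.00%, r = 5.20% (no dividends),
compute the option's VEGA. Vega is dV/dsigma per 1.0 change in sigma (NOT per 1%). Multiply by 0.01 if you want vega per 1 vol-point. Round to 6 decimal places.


Answer: Vega = 0.297786

Derivation:
d1 = -0.1644754885; d2 = -0.4331760654
phi(d1) = 0.3935824802; exp(-qT) = 1.0000000000; exp(-rT) = 0.9743350896
Vega = S * exp(-qT) * phi(d1) * sqrt(T) = 1.0700 * 1.0000000000 * 0.3935824802 * 0.7071067812 = 0.297786


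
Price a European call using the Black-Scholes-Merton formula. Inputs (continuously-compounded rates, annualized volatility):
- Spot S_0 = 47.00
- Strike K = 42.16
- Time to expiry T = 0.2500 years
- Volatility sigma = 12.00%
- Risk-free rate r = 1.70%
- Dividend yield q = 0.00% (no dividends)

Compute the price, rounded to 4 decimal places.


Answer: Price = 5.0496

Derivation:
d1 = (ln(S/K) + (r - q + 0.5*sigma^2) * T) / (sigma * sqrt(T)) = 1.91209496
d2 = d1 - sigma * sqrt(T) = 1.85209496
exp(-rT) = 0.99575902; exp(-qT) = 1.00000000
C = S_0 * exp(-qT) * N(d1) - K * exp(-rT) * N(d2)
N(d1) = 0.97206799; N(d2) = 0.96799391
C = 47.0000 * 1.00000000 * 0.97206799 - 42.1600 * 0.99575902 * 0.96799391 = 5.0496


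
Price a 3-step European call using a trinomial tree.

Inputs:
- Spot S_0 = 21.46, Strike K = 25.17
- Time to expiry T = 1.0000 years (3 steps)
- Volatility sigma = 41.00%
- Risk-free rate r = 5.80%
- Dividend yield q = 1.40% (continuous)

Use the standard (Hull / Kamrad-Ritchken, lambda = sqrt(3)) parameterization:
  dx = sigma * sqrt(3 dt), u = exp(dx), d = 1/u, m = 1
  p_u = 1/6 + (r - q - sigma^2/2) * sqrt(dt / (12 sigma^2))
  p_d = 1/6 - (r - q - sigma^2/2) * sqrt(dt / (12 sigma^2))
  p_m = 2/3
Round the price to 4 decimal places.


Answer: Price = V(0,0) = 2.6002

Derivation:
dt = T/N = 0.333333; dx = sigma*sqrt(3*dt) = 0.410000
u = exp(dx) = 1.506818; d = 1/u = 0.663650
p_u = 0.150386, p_m = 0.666667, p_d = 0.182947
Discount per step: exp(-r*dt) = 0.980852
Stock lattice S(k, j) with j the centered position index:
  k=0: S(0,+0) = 21.4600
  k=1: S(1,-1) = 14.2419; S(1,+0) = 21.4600; S(1,+1) = 32.3363
  k=2: S(2,-2) = 9.4517; S(2,-1) = 14.2419; S(2,+0) = 21.4600; S(2,+1) = 32.3363; S(2,+2) = 48.7249
  k=3: S(3,-3) = 6.2726; S(3,-2) = 9.4517; S(3,-1) = 14.2419; S(3,+0) = 21.4600; S(3,+1) = 32.3363; S(3,+2) = 48.7249; S(3,+3) = 73.4196
Terminal payoffs V(N, j) = max(S_T - K, 0):
  V(3,-3) = 0.000000; V(3,-2) = 0.000000; V(3,-1) = 0.000000; V(3,+0) = 0.000000; V(3,+1) = 7.166310; V(3,+2) = 23.554927; V(3,+3) = 48.249586
Backward induction: V(k, j) = exp(-r*dt) * [p_u * V(k+1, j+1) + p_m * V(k+1, j) + p_d * V(k+1, j-1)]
  V(2,-2) = exp(-r*dt) * [p_u*0.000000 + p_m*0.000000 + p_d*0.000000] = 0.000000
  V(2,-1) = exp(-r*dt) * [p_u*0.000000 + p_m*0.000000 + p_d*0.000000] = 0.000000
  V(2,+0) = exp(-r*dt) * [p_u*7.166310 + p_m*0.000000 + p_d*0.000000] = 1.057078
  V(2,+1) = exp(-r*dt) * [p_u*23.554927 + p_m*7.166310 + p_d*0.000000] = 8.160569
  V(2,+2) = exp(-r*dt) * [p_u*48.249586 + p_m*23.554927 + p_d*7.166310] = 23.805690
  V(1,-1) = exp(-r*dt) * [p_u*1.057078 + p_m*0.000000 + p_d*0.000000] = 0.155926
  V(1,+0) = exp(-r*dt) * [p_u*8.160569 + p_m*1.057078 + p_d*0.000000] = 1.894963
  V(1,+1) = exp(-r*dt) * [p_u*23.805690 + p_m*8.160569 + p_d*1.057078] = 9.037393
  V(0,+0) = exp(-r*dt) * [p_u*9.037393 + p_m*1.894963 + p_d*0.155926] = 2.600175


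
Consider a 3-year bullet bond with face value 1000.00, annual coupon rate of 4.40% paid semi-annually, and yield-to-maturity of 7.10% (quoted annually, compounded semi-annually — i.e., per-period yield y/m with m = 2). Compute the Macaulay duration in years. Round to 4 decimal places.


Answer: Macaulay duration = 2.8360 years

Derivation:
Coupon per period c = face * coupon_rate / m = 22.000000
Periods per year m = 2; per-period yield y/m = 0.035500
Number of cashflows N = 6
Cashflows (t years, CF_t, discount factor 1/(1+y/m)^(m*t), PV):
  t = 0.5000: CF_t = 22.000000, DF = 0.965717, PV = 21.245775
  t = 1.0000: CF_t = 22.000000, DF = 0.932609, PV = 20.517407
  t = 1.5000: CF_t = 22.000000, DF = 0.900637, PV = 19.814010
  t = 2.0000: CF_t = 22.000000, DF = 0.869760, PV = 19.134727
  t = 2.5000: CF_t = 22.000000, DF = 0.839942, PV = 18.478732
  t = 3.0000: CF_t = 1022.000000, DF = 0.811147, PV = 828.991880
Price P = sum_t PV_t = 928.182530
Macaulay numerator sum_t t * PV_t:
  t * PV_t at t = 0.5000: 10.622887
  t * PV_t at t = 1.0000: 20.517407
  t * PV_t at t = 1.5000: 29.721015
  t * PV_t at t = 2.0000: 38.269454
  t * PV_t at t = 2.5000: 46.196830
  t * PV_t at t = 3.0000: 2486.975639
Macaulay duration D = (sum_t t * PV_t) / P = 2632.303231 / 928.182530 = 2.835976


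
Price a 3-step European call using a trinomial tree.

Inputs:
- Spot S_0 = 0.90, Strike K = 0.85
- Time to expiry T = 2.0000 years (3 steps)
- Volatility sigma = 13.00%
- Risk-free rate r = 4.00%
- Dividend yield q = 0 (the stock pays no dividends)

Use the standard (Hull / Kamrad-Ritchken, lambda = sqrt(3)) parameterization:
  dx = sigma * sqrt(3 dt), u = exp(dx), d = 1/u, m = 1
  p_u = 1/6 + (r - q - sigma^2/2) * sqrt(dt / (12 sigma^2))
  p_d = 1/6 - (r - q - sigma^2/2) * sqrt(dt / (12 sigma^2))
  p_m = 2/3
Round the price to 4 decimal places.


Answer: Price = V(0,0) = 0.1346

Derivation:
dt = T/N = 0.666667; dx = sigma*sqrt(3*dt) = 0.183848
u = exp(dx) = 1.201833; d = 1/u = 0.832062
p_u = 0.223870, p_m = 0.666667, p_d = 0.109464
Discount per step: exp(-r*dt) = 0.973686
Stock lattice S(k, j) with j the centered position index:
  k=0: S(0,+0) = 0.9000
  k=1: S(1,-1) = 0.7489; S(1,+0) = 0.9000; S(1,+1) = 1.0816
  k=2: S(2,-2) = 0.6231; S(2,-1) = 0.7489; S(2,+0) = 0.9000; S(2,+1) = 1.0816; S(2,+2) = 1.3000
  k=3: S(3,-3) = 0.5185; S(3,-2) = 0.6231; S(3,-1) = 0.7489; S(3,+0) = 0.9000; S(3,+1) = 1.0816; S(3,+2) = 1.3000; S(3,+3) = 1.5623
Terminal payoffs V(N, j) = max(S_T - K, 0):
  V(3,-3) = 0.000000; V(3,-2) = 0.000000; V(3,-1) = 0.000000; V(3,+0) = 0.050000; V(3,+1) = 0.231650; V(3,+2) = 0.449962; V(3,+3) = 0.712337
Backward induction: V(k, j) = exp(-r*dt) * [p_u * V(k+1, j+1) + p_m * V(k+1, j) + p_d * V(k+1, j-1)]
  V(2,-2) = exp(-r*dt) * [p_u*0.000000 + p_m*0.000000 + p_d*0.000000] = 0.000000
  V(2,-1) = exp(-r*dt) * [p_u*0.050000 + p_m*0.000000 + p_d*0.000000] = 0.010899
  V(2,+0) = exp(-r*dt) * [p_u*0.231650 + p_m*0.050000 + p_d*0.000000] = 0.082951
  V(2,+1) = exp(-r*dt) * [p_u*0.449962 + p_m*0.231650 + p_d*0.050000] = 0.253781
  V(2,+2) = exp(-r*dt) * [p_u*0.712337 + p_m*0.449962 + p_d*0.231650] = 0.472045
  V(1,-1) = exp(-r*dt) * [p_u*0.082951 + p_m*0.010899 + p_d*0.000000] = 0.025156
  V(1,+0) = exp(-r*dt) * [p_u*0.253781 + p_m*0.082951 + p_d*0.010899] = 0.110326
  V(1,+1) = exp(-r*dt) * [p_u*0.472045 + p_m*0.253781 + p_d*0.082951] = 0.276472
  V(0,+0) = exp(-r*dt) * [p_u*0.276472 + p_m*0.110326 + p_d*0.025156] = 0.134561


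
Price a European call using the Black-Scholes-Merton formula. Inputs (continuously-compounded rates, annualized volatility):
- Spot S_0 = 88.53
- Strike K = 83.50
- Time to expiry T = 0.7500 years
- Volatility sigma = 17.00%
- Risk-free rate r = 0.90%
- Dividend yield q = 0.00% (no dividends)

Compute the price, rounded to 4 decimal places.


Answer: Price = 8.3118

Derivation:
d1 = (ln(S/K) + (r - q + 0.5*sigma^2) * T) / (sigma * sqrt(T)) = 0.51677839
d2 = d1 - sigma * sqrt(T) = 0.36955407
exp(-rT) = 0.99327273; exp(-qT) = 1.00000000
C = S_0 * exp(-qT) * N(d1) - K * exp(-rT) * N(d2)
N(d1) = 0.69734457; N(d2) = 0.64414261
C = 88.5300 * 1.00000000 * 0.69734457 - 83.5000 * 0.99327273 * 0.64414261 = 8.3118


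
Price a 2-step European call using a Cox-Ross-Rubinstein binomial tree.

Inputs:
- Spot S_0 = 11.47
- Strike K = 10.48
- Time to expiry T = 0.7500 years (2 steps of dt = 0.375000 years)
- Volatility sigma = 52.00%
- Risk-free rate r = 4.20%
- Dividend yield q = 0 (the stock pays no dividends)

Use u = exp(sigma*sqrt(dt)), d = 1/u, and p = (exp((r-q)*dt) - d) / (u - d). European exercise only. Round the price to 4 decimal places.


dt = T/N = 0.375000
u = exp(sigma*sqrt(dt)) = 1.374972; d = 1/u = 0.727287
p = (exp((r-q)*dt) - d) / (u - d) = 0.445567
Discount per step: exp(-r*dt) = 0.984373
Stock lattice S(k, i) with i counting down-moves:
  k=0: S(0,0) = 11.4700
  k=1: S(1,0) = 15.7709; S(1,1) = 8.3420
  k=2: S(2,0) = 21.6846; S(2,1) = 11.4700; S(2,2) = 6.0670
Terminal payoffs V(N, i) = max(S_T - K, 0):
  V(2,0) = 11.204599; V(2,1) = 0.990000; V(2,2) = 0.000000
Backward induction: V(k, i) = exp(-r*dt) * [p * V(k+1, i) + (1-p) * V(k+1, i+1)].
  V(1,0) = exp(-r*dt) * [p*11.204599 + (1-p)*0.990000] = 5.454701
  V(1,1) = exp(-r*dt) * [p*0.990000 + (1-p)*0.000000] = 0.434219
  V(0,0) = exp(-r*dt) * [p*5.454701 + (1-p)*0.434219] = 2.629440

Answer: Price = V(0,0) = 2.6294


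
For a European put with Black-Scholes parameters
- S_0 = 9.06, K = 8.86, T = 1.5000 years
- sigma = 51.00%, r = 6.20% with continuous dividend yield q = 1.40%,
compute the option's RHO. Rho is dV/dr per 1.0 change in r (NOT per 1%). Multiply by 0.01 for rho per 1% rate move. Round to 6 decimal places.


Answer: Rho = -6.830782

Derivation:
d1 = 0.4633175515; d2 = -0.1613023329
phi(d1) = 0.3583410437; exp(-qT) = 0.9792189646; exp(-rT) = 0.9111935003
N(-d2) = 0.5640723571
Rho = -K*T*exp(-rT)*N(-d2) = -8.8600 * 1.5000 * 0.9111935003 * 0.5640723571 = -6.830782


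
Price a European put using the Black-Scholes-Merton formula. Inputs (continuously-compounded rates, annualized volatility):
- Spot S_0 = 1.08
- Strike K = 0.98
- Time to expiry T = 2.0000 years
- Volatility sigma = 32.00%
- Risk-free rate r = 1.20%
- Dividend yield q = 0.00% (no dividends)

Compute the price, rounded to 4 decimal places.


Answer: Price = 0.1271

Derivation:
d1 = (ln(S/K) + (r - q + 0.5*sigma^2) * T) / (sigma * sqrt(T)) = 0.49401076
d2 = d1 - sigma * sqrt(T) = 0.04146242
exp(-rT) = 0.97628571; exp(-qT) = 1.00000000
P = K * exp(-rT) * N(-d2) - S_0 * exp(-qT) * N(-d1)
N(-d1) = 0.31064929; N(-d2) = 0.48346363
P = 0.9800 * 0.97628571 * 0.48346363 - 1.0800 * 1.00000000 * 0.31064929 = 0.1271


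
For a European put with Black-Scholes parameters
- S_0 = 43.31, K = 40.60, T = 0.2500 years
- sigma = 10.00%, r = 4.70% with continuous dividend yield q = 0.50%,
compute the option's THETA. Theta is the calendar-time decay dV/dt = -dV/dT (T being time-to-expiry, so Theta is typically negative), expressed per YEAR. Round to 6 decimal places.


d1 = 1.5273097724; d2 = 1.4773097724
phi(d1) = 0.1242728033; exp(-qT) = 0.9987507809; exp(-rT) = 0.9883187617
Theta = -S*exp(-qT)*phi(d1)*sigma/(2*sqrt(T)) + r*K*exp(-rT)*N(-d2) - q*S*exp(-qT)*N(-d1)
N(-d1) = 0.0633420003; N(-d2) = 0.0697963098; sqrt(T) = 0.5000000000
Term 1 = -43.3100 * 0.9987507809 * 0.1242728033 * 0.1000 / (2 * 0.5000000000) = -0.5375531495
Term 2 = 0.0470 * 40.6000 * 0.9883187617 * 0.0697963098 = 0.1316295489
Term 3 = -0.0050 * 43.3100 * 0.9987507809 * 0.0633420003 = -0.0136995750
Theta = -0.5375531495 + (0.1316295489) + (-0.0136995750) = -0.419623

Answer: Theta = -0.419623


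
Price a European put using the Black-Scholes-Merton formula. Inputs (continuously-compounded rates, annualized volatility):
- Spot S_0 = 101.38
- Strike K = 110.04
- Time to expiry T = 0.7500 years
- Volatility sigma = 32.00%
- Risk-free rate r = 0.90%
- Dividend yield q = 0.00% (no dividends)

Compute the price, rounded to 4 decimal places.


d1 = (ln(S/K) + (r - q + 0.5*sigma^2) * T) / (sigma * sqrt(T)) = -0.13285589
d2 = d1 - sigma * sqrt(T) = -0.40998401
exp(-rT) = 0.99327273; exp(-qT) = 1.00000000
P = K * exp(-rT) * N(-d2) - S_0 * exp(-qT) * N(-d1)
N(-d1) = 0.55284632; N(-d2) = 0.65909116
P = 110.0400 * 0.99327273 * 0.65909116 - 101.3800 * 1.00000000 * 0.55284632 = 15.9909

Answer: Price = 15.9909


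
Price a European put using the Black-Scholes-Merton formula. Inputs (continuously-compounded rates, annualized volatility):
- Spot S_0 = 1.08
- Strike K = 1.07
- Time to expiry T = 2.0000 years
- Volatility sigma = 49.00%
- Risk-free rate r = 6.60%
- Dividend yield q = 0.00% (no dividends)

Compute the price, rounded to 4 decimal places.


Answer: Price = 0.2077

Derivation:
d1 = (ln(S/K) + (r - q + 0.5*sigma^2) * T) / (sigma * sqrt(T)) = 0.55039228
d2 = d1 - sigma * sqrt(T) = -0.14257236
exp(-rT) = 0.87634100; exp(-qT) = 1.00000000
P = K * exp(-rT) * N(-d2) - S_0 * exp(-qT) * N(-d1)
N(-d1) = 0.29102517; N(-d2) = 0.55668604
P = 1.0700 * 0.87634100 * 0.55668604 - 1.0800 * 1.00000000 * 0.29102517 = 0.2077


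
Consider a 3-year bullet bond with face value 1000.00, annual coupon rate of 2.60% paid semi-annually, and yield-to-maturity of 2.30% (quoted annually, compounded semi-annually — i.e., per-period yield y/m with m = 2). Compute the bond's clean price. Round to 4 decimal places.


Coupon per period c = face * coupon_rate / m = 13.000000
Periods per year m = 2; per-period yield y/m = 0.011500
Number of cashflows N = 6
Cashflows (t years, CF_t, discount factor 1/(1+y/m)^(m*t), PV):
  t = 0.5000: CF_t = 13.000000, DF = 0.988631, PV = 12.852200
  t = 1.0000: CF_t = 13.000000, DF = 0.977391, PV = 12.706080
  t = 1.5000: CF_t = 13.000000, DF = 0.966279, PV = 12.561621
  t = 2.0000: CF_t = 13.000000, DF = 0.955293, PV = 12.418805
  t = 2.5000: CF_t = 13.000000, DF = 0.944432, PV = 12.277612
  t = 3.0000: CF_t = 1013.000000, DF = 0.933694, PV = 945.832260
Price P = sum_t PV_t = 1008.648578

Answer: Price = 1008.6486


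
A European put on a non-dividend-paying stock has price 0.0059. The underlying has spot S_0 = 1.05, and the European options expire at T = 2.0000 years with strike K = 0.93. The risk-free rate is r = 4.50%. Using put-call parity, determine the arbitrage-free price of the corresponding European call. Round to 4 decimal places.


Answer: Call price = 0.2059

Derivation:
Put-call parity: C - P = S_0 * exp(-qT) - K * exp(-rT).
S_0 * exp(-qT) = 1.0500 * 1.00000000 = 1.05000000
K * exp(-rT) = 0.9300 * 0.91393119 = 0.84995600
C = P + S*exp(-qT) - K*exp(-rT)
C = 0.0059 + 1.05000000 - 0.84995600 = 0.2059


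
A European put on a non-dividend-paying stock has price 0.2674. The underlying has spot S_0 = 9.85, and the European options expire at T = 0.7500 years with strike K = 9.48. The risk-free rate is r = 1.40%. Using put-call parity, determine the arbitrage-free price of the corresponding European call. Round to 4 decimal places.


Answer: Call price = 0.7364

Derivation:
Put-call parity: C - P = S_0 * exp(-qT) - K * exp(-rT).
S_0 * exp(-qT) = 9.8500 * 1.00000000 = 9.85000000
K * exp(-rT) = 9.4800 * 0.98955493 = 9.38098076
C = P + S*exp(-qT) - K*exp(-rT)
C = 0.2674 + 9.85000000 - 9.38098076 = 0.7364


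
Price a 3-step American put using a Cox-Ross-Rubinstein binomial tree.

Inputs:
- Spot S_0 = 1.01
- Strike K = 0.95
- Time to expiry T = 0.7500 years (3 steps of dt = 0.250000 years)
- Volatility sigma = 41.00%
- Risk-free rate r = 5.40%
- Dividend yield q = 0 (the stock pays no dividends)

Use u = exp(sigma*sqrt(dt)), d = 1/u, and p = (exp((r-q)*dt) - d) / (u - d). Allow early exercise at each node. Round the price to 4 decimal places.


Answer: Price = V(0,0) = 0.1047

Derivation:
dt = T/N = 0.250000
u = exp(sigma*sqrt(dt)) = 1.227525; d = 1/u = 0.814647
p = (exp((r-q)*dt) - d) / (u - d) = 0.481848
Discount per step: exp(-r*dt) = 0.986591
Stock lattice S(k, i) with i counting down-moves:
  k=0: S(0,0) = 1.0100
  k=1: S(1,0) = 1.2398; S(1,1) = 0.8228
  k=2: S(2,0) = 1.5219; S(2,1) = 1.0100; S(2,2) = 0.6703
  k=3: S(3,0) = 1.8682; S(3,1) = 1.2398; S(3,2) = 0.8228; S(3,3) = 0.5460
Terminal payoffs V(N, i) = max(K - S_T, 0):
  V(3,0) = 0.000000; V(3,1) = 0.000000; V(3,2) = 0.127206; V(3,3) = 0.403953
Backward induction: V(k, i) = exp(-r*dt) * [p * V(k+1, i) + (1-p) * V(k+1, i+1)]; then take max(V_cont, immediate exercise) for American.
  V(2,0) = exp(-r*dt) * [p*0.000000 + (1-p)*0.000000] = 0.000000; exercise = 0.000000; V(2,0) = max -> 0.000000
  V(2,1) = exp(-r*dt) * [p*0.000000 + (1-p)*0.127206] = 0.065028; exercise = 0.000000; V(2,1) = max -> 0.065028
  V(2,2) = exp(-r*dt) * [p*0.127206 + (1-p)*0.403953] = 0.266974; exercise = 0.279713; V(2,2) = max -> 0.279713
  V(1,0) = exp(-r*dt) * [p*0.000000 + (1-p)*0.065028] = 0.033243; exercise = 0.000000; V(1,0) = max -> 0.033243
  V(1,1) = exp(-r*dt) * [p*0.065028 + (1-p)*0.279713] = 0.173904; exercise = 0.127206; V(1,1) = max -> 0.173904
  V(0,0) = exp(-r*dt) * [p*0.033243 + (1-p)*0.173904] = 0.104704; exercise = 0.000000; V(0,0) = max -> 0.104704


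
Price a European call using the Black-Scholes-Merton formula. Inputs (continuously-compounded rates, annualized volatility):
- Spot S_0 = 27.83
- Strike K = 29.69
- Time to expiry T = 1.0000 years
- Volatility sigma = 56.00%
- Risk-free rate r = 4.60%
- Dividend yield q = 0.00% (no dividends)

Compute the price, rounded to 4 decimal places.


Answer: Price = 5.9358

Derivation:
d1 = (ln(S/K) + (r - q + 0.5*sigma^2) * T) / (sigma * sqrt(T)) = 0.24661480
d2 = d1 - sigma * sqrt(T) = -0.31338520
exp(-rT) = 0.95504196; exp(-qT) = 1.00000000
C = S_0 * exp(-qT) * N(d1) - K * exp(-rT) * N(d2)
N(d1) = 0.59739682; N(d2) = 0.37699401
C = 27.8300 * 1.00000000 * 0.59739682 - 29.6900 * 0.95504196 * 0.37699401 = 5.9358


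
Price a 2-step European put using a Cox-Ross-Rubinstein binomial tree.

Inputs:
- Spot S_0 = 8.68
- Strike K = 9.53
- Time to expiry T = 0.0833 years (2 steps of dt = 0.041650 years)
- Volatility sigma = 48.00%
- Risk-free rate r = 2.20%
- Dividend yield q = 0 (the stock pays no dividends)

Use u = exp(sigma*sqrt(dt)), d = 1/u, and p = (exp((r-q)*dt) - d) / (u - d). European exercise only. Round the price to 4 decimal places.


Answer: Price = V(0,0) = 1.0693

Derivation:
dt = T/N = 0.041650
u = exp(sigma*sqrt(dt)) = 1.102919; d = 1/u = 0.906685
p = (exp((r-q)*dt) - d) / (u - d) = 0.480201
Discount per step: exp(-r*dt) = 0.999084
Stock lattice S(k, i) with i counting down-moves:
  k=0: S(0,0) = 8.6800
  k=1: S(1,0) = 9.5733; S(1,1) = 7.8700
  k=2: S(2,0) = 10.5586; S(2,1) = 8.6800; S(2,2) = 7.1356
Terminal payoffs V(N, i) = max(K - S_T, 0):
  V(2,0) = 0.000000; V(2,1) = 0.850000; V(2,2) = 2.394363
Backward induction: V(k, i) = exp(-r*dt) * [p * V(k+1, i) + (1-p) * V(k+1, i+1)].
  V(1,0) = exp(-r*dt) * [p*0.000000 + (1-p)*0.850000] = 0.441424
  V(1,1) = exp(-r*dt) * [p*0.850000 + (1-p)*2.394363] = 1.651244
  V(0,0) = exp(-r*dt) * [p*0.441424 + (1-p)*1.651244] = 1.069307


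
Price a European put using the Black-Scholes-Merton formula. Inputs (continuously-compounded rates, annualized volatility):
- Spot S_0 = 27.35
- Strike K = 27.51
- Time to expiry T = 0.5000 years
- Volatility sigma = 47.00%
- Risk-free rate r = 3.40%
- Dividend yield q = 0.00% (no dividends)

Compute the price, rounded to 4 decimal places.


Answer: Price = 3.4397

Derivation:
d1 = (ln(S/K) + (r - q + 0.5*sigma^2) * T) / (sigma * sqrt(T)) = 0.19977107
d2 = d1 - sigma * sqrt(T) = -0.13256912
exp(-rT) = 0.98314368; exp(-qT) = 1.00000000
P = K * exp(-rT) * N(-d2) - S_0 * exp(-qT) * N(-d1)
N(-d1) = 0.42082982; N(-d2) = 0.55273292
P = 27.5100 * 0.98314368 * 0.55273292 - 27.3500 * 1.00000000 * 0.42082982 = 3.4397


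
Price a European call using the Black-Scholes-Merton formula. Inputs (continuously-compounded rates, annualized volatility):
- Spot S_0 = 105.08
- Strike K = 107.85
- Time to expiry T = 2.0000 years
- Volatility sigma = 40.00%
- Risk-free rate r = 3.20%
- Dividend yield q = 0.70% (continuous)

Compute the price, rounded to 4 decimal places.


Answer: Price = 24.0504

Derivation:
d1 = (ln(S/K) + (r - q + 0.5*sigma^2) * T) / (sigma * sqrt(T)) = 0.32523481
d2 = d1 - sigma * sqrt(T) = -0.24045061
exp(-rT) = 0.93800500; exp(-qT) = 0.98609754
C = S_0 * exp(-qT) * N(d1) - K * exp(-rT) * N(d2)
N(d1) = 0.62749832; N(d2) = 0.40499047
C = 105.0800 * 0.98609754 * 0.62749832 - 107.8500 * 0.93800500 * 0.40499047 = 24.0504


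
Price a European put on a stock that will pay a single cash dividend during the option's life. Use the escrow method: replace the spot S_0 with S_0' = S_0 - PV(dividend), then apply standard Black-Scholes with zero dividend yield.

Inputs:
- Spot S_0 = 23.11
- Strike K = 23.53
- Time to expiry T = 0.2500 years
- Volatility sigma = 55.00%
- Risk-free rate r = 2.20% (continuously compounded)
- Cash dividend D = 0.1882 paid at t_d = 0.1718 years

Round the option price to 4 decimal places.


Answer: Price = 2.7794

Derivation:
PV(D) = D * exp(-r * t_d) = 0.1882 * 0.99622753 = 0.18749002
S_0' = S_0 - PV(D) = 23.1100 - 0.18749002 = 22.92250998
d1 = (ln(S_0'/K) + (r + sigma^2/2)*T) / (sigma*sqrt(T)) = 0.06238434
d2 = d1 - sigma*sqrt(T) = -0.21261566
exp(-rT) = 0.99451510
N(-d1) = 0.47512838; N(-d2) = 0.58418662
P = K * exp(-rT) * N(-d2) - S_0' * N(-d1) = 23.5300 * 0.99451510 * 0.58418662 - 22.92250998 * 0.47512838 = 2.7794


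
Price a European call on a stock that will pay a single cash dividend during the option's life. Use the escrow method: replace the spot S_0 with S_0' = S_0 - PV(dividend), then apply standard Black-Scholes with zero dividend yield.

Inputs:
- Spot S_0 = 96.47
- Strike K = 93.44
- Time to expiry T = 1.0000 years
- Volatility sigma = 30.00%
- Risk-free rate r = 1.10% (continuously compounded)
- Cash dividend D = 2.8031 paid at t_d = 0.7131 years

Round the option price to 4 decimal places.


PV(D) = D * exp(-r * t_d) = 2.8031 * 0.99218658 = 2.78119822
S_0' = S_0 - PV(D) = 96.4700 - 2.78119822 = 93.68880178
d1 = (ln(S_0'/K) + (r + sigma^2/2)*T) / (sigma*sqrt(T)) = 0.19553051
d2 = d1 - sigma*sqrt(T) = -0.10446949
exp(-rT) = 0.98906028
N(d1) = 0.57751117; N(d2) = 0.45839839
C = S_0' * N(d1) - K * exp(-rT) * N(d2) = 93.68880178 * 0.57751117 - 93.4400 * 0.98906028 * 0.45839839 = 11.7422

Answer: Price = 11.7422


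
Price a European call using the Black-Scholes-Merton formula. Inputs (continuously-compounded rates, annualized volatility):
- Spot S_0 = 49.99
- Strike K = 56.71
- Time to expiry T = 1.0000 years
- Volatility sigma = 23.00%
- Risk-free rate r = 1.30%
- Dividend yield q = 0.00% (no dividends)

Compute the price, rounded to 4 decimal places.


Answer: Price = 2.4291

Derivation:
d1 = (ln(S/K) + (r - q + 0.5*sigma^2) * T) / (sigma * sqrt(T)) = -0.37685903
d2 = d1 - sigma * sqrt(T) = -0.60685903
exp(-rT) = 0.98708414; exp(-qT) = 1.00000000
C = S_0 * exp(-qT) * N(d1) - K * exp(-rT) * N(d2)
N(d1) = 0.35313919; N(d2) = 0.27197224
C = 49.9900 * 1.00000000 * 0.35313919 - 56.7100 * 0.98708414 * 0.27197224 = 2.4291


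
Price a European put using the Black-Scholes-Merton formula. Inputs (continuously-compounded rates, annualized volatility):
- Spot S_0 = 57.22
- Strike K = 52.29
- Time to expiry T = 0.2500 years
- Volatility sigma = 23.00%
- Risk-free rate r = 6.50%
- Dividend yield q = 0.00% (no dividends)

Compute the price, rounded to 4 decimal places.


d1 = (ln(S/K) + (r - q + 0.5*sigma^2) * T) / (sigma * sqrt(T)) = 0.98226817
d2 = d1 - sigma * sqrt(T) = 0.86726817
exp(-rT) = 0.98388132; exp(-qT) = 1.00000000
P = K * exp(-rT) * N(-d2) - S_0 * exp(-qT) * N(-d1)
N(-d1) = 0.16298388; N(-d2) = 0.19289755
P = 52.2900 * 0.98388132 * 0.19289755 - 57.2200 * 1.00000000 * 0.16298388 = 0.5981

Answer: Price = 0.5981


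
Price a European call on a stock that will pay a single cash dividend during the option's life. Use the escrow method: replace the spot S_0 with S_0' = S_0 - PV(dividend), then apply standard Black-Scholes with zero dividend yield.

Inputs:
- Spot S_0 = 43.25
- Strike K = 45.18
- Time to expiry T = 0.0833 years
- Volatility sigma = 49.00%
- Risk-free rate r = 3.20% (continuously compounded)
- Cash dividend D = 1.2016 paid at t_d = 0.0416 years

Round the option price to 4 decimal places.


Answer: Price = 1.2374

Derivation:
PV(D) = D * exp(-r * t_d) = 1.2016 * 0.99866969 = 1.20000149
S_0' = S_0 - PV(D) = 43.2500 - 1.20000149 = 42.04999851
d1 = (ln(S_0'/K) + (r + sigma^2/2)*T) / (sigma*sqrt(T)) = -0.41810451
d2 = d1 - sigma*sqrt(T) = -0.55952704
exp(-rT) = 0.99733795
N(d1) = 0.33793535; N(d2) = 0.28790104
C = S_0' * N(d1) - K * exp(-rT) * N(d2) = 42.04999851 * 0.33793535 - 45.1800 * 0.99733795 * 0.28790104 = 1.2374


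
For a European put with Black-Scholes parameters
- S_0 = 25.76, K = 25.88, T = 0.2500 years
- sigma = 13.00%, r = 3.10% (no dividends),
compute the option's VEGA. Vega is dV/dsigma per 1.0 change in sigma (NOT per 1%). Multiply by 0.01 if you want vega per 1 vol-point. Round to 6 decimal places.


Answer: Vega = 5.121866

Derivation:
d1 = 0.0802297170; d2 = 0.0152297170
phi(d1) = 0.3976603870; exp(-qT) = 1.0000000000; exp(-rT) = 0.9922799538
Vega = S * exp(-qT) * phi(d1) * sqrt(T) = 25.7600 * 1.0000000000 * 0.3976603870 * 0.5000000000 = 5.121866


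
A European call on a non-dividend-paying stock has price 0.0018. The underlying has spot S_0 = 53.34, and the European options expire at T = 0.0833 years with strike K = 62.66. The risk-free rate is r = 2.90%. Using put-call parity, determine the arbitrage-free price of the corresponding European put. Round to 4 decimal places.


Answer: Put price = 9.1706

Derivation:
Put-call parity: C - P = S_0 * exp(-qT) - K * exp(-rT).
S_0 * exp(-qT) = 53.3400 * 1.00000000 = 53.34000000
K * exp(-rT) = 62.6600 * 0.99758722 = 62.50881492
P = C - S*exp(-qT) + K*exp(-rT)
P = 0.0018 - 53.34000000 + 62.50881492 = 9.1706


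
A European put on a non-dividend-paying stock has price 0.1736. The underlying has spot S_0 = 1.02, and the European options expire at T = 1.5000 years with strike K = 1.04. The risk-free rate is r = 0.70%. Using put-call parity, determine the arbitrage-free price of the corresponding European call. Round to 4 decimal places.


Put-call parity: C - P = S_0 * exp(-qT) - K * exp(-rT).
S_0 * exp(-qT) = 1.0200 * 1.00000000 = 1.02000000
K * exp(-rT) = 1.0400 * 0.98955493 = 1.02913713
C = P + S*exp(-qT) - K*exp(-rT)
C = 0.1736 + 1.02000000 - 1.02913713 = 0.1645

Answer: Call price = 0.1645


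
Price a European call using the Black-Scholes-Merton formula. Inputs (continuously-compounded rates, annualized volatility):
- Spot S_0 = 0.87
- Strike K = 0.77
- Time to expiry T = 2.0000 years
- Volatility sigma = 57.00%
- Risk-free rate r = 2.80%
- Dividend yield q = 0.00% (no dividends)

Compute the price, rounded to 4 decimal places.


d1 = (ln(S/K) + (r - q + 0.5*sigma^2) * T) / (sigma * sqrt(T)) = 0.62399407
d2 = d1 - sigma * sqrt(T) = -0.18210766
exp(-rT) = 0.94553914; exp(-qT) = 1.00000000
C = S_0 * exp(-qT) * N(d1) - K * exp(-rT) * N(d2)
N(d1) = 0.73368426; N(d2) = 0.42774912
C = 0.8700 * 1.00000000 * 0.73368426 - 0.7700 * 0.94553914 * 0.42774912 = 0.3269

Answer: Price = 0.3269


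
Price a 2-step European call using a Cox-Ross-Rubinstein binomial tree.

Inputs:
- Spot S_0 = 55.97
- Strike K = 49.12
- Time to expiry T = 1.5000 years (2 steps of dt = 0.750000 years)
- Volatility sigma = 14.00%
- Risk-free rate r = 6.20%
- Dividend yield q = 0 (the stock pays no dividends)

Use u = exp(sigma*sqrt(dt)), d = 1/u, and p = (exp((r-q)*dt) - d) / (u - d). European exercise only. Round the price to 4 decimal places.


dt = T/N = 0.750000
u = exp(sigma*sqrt(dt)) = 1.128900; d = 1/u = 0.885818
p = (exp((r-q)*dt) - d) / (u - d) = 0.665537
Discount per step: exp(-r*dt) = 0.954565
Stock lattice S(k, i) with i counting down-moves:
  k=0: S(0,0) = 55.9700
  k=1: S(1,0) = 63.1845; S(1,1) = 49.5792
  k=2: S(2,0) = 71.3290; S(2,1) = 55.9700; S(2,2) = 43.9182
Terminal payoffs V(N, i) = max(S_T - K, 0):
  V(2,0) = 22.208998; V(2,1) = 6.850000; V(2,2) = 0.000000
Backward induction: V(k, i) = exp(-r*dt) * [p * V(k+1, i) + (1-p) * V(k+1, i+1)].
  V(1,0) = exp(-r*dt) * [p*22.208998 + (1-p)*6.850000] = 16.296312
  V(1,1) = exp(-r*dt) * [p*6.850000 + (1-p)*0.000000] = 4.351793
  V(0,0) = exp(-r*dt) * [p*16.296312 + (1-p)*4.351793] = 11.742400

Answer: Price = V(0,0) = 11.7424


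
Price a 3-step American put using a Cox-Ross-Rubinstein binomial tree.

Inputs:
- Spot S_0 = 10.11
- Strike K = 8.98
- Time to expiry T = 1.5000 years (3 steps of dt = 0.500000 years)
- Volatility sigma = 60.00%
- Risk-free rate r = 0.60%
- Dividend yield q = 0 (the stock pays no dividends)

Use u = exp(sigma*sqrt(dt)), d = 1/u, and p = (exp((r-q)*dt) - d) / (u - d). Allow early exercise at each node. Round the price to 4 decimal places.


dt = T/N = 0.500000
u = exp(sigma*sqrt(dt)) = 1.528465; d = 1/u = 0.654251
p = (exp((r-q)*dt) - d) / (u - d) = 0.398934
Discount per step: exp(-r*dt) = 0.997004
Stock lattice S(k, i) with i counting down-moves:
  k=0: S(0,0) = 10.1100
  k=1: S(1,0) = 15.4528; S(1,1) = 6.6145
  k=2: S(2,0) = 23.6190; S(2,1) = 10.1100; S(2,2) = 4.3275
  k=3: S(3,0) = 36.1009; S(3,1) = 15.4528; S(3,2) = 6.6145; S(3,3) = 2.8313
Terminal payoffs V(N, i) = max(K - S_T, 0):
  V(3,0) = 0.000000; V(3,1) = 0.000000; V(3,2) = 2.365521; V(3,3) = 6.148709
Backward induction: V(k, i) = exp(-r*dt) * [p * V(k+1, i) + (1-p) * V(k+1, i+1)]; then take max(V_cont, immediate exercise) for American.
  V(2,0) = exp(-r*dt) * [p*0.000000 + (1-p)*0.000000] = 0.000000; exercise = 0.000000; V(2,0) = max -> 0.000000
  V(2,1) = exp(-r*dt) * [p*0.000000 + (1-p)*2.365521] = 1.417576; exercise = 0.000000; V(2,1) = max -> 1.417576
  V(2,2) = exp(-r*dt) * [p*2.365521 + (1-p)*6.148709] = 4.625571; exercise = 4.652470; V(2,2) = max -> 4.652470
  V(1,0) = exp(-r*dt) * [p*0.000000 + (1-p)*1.417576] = 0.849505; exercise = 0.000000; V(1,0) = max -> 0.849505
  V(1,1) = exp(-r*dt) * [p*1.417576 + (1-p)*4.652470] = 3.351891; exercise = 2.365521; V(1,1) = max -> 3.351891
  V(0,0) = exp(-r*dt) * [p*0.849505 + (1-p)*3.351891] = 2.346555; exercise = 0.000000; V(0,0) = max -> 2.346555

Answer: Price = V(0,0) = 2.3466
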